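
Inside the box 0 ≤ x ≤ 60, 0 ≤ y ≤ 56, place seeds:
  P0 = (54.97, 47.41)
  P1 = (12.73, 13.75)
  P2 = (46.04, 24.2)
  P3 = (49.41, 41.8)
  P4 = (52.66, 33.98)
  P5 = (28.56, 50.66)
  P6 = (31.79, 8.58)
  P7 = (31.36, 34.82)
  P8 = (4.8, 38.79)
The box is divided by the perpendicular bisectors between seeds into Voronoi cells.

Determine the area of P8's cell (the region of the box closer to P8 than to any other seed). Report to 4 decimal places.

Area of P8's cell: 483.4357

1. box [0,60]×[0,56]: [(0, 0) (60, 0) (60, 56) (0, 56)]
2. ⊥bis P8·P0 via (29.885,43.1): [(0, 0) (37.2903, 0) (27.6686, 56) (0, 56)]  |A|=1818.8475
3. ⊥bis P8·P1 via (8.765,26.27): [(0, 23.4942) (31.5375, 33.4819) (27.6686, 56) (0, 56)]  |A|=824.0985
4. ⊥bis P8·P2 via (25.42,31.495): [(0, 23.4942) (25.4397, 31.5508) (29.7675, 43.7837) (27.6686, 56) (0, 56)]  |A|=790.9803
5. ⊥bis P8·P3 via (27.105,40.295): [(0, 23.4942) (25.4397, 31.5508) (27.3338, 36.9045) (26.0453, 56) (0, 56)]  |A|=753.3965
6. ⊥bis P8·P4 via (28.73,36.385): [(0, 23.4942) (25.4397, 31.5508) (27.3338, 36.9045) (26.0453, 56) (0, 56)]  |A|=753.3965
7. ⊥bis P8·P5 via (16.68,44.725): [(0, 23.4942) (23.5591, 30.9552) (11.0472, 56) (0, 56)]  |A|=521.2421
8. ⊥bis P8·P6 via (18.295,23.685): [(0, 23.4942) (23.5591, 30.9552) (11.0472, 56) (0, 56)]  |A|=521.2421
9. ⊥bis P8·P7 via (18.08,36.805): [(0, 23.4942) (16.8899, 28.8431) (18.6688, 40.7441) (11.0472, 56) (0, 56)]  |A|=483.4357
10. canonical 5-gon: [(0, 23.4942) (16.8899, 28.8431) (18.6688, 40.7441) (11.0472, 56) (0, 56)]
11. shoelace: 483.4357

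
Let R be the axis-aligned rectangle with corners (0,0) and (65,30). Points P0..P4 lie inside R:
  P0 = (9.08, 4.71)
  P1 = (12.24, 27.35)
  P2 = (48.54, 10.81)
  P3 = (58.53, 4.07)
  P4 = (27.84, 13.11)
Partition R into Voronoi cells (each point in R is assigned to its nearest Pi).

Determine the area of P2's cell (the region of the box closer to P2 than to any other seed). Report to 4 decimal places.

1. box [0,65]×[0,30]: [(0, 0) (65, 0) (65, 30) (0, 30)]
2. ⊥bis P2·P0 via (28.81,7.76): [(30.0096, 0) (65, 0) (65, 30) (25.372, 30)]  |A|=1119.2763
3. ⊥bis P2·P1 via (30.39,19.08): [(27.9036, 13.6232) (30.0096, 0) (65, 0) (65, 30) (35.3657, 30)]  |A|=1037.444
4. ⊥bis P2·P3 via (53.535,7.44): [(27.9036, 13.6232) (30.0096, 0) (48.5154, 0) (65, 24.4334) (65, 30) (35.3657, 30)]  |A|=836.0571
5. ⊥bis P2·P4 via (38.19,11.96): [(36.8611, 0) (48.5154, 0) (65, 24.4334) (65, 30) (40.1944, 30)]  |A|=592.7797
6. canonical 5-gon: [(36.8611, 0) (48.5154, 0) (65, 24.4334) (65, 30) (40.1944, 30)]
7. shoelace: 592.7797

Area of P2's cell: 592.7797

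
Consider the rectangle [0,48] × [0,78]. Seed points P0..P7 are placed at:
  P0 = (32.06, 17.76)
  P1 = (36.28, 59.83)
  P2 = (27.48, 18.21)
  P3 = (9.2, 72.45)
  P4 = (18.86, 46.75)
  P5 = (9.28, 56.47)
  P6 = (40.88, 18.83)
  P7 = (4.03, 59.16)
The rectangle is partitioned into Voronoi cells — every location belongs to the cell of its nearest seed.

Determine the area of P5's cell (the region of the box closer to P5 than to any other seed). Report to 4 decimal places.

Area of P5's cell: 252.2999

1. box [0,48]×[0,78]: [(0, 0) (48, 0) (48, 78) (0, 78)]
2. ⊥bis P5·P0 via (20.67,37.115): [(0, 24.9512) (48, 53.1981) (48, 78) (0, 78)]  |A|=1868.4176
3. ⊥bis P5·P1 via (22.78,58.15): [(0, 24.9512) (25.0751, 39.7073) (20.3098, 78) (0, 78)]  |A|=1053.9605
4. ⊥bis P5·P2 via (18.38,37.34): [(0, 28.5968) (24.979, 40.4791) (20.3098, 78) (0, 78)]  |A|=998.0431
5. ⊥bis P5·P3 via (9.24,64.46): [(0, 64.4137) (0, 28.5968) (24.979, 40.4791) (21.9868, 64.5238)]  |A|=711.8347
6. ⊥bis P5·P4 via (14.07,51.61): [(0, 64.4137) (0, 37.7427) (22.5534, 59.9712) (21.9868, 64.5238)]  |A|=350.8416
7. ⊥bis P5·P6 via (25.08,37.65): [(0, 64.4137) (0, 37.7427) (22.5534, 59.9712) (21.9868, 64.5238)]  |A|=350.8416
8. ⊥bis P5·P7 via (6.655,57.815): [(10.0619, 64.4641) (0, 44.8266) (0, 37.7427) (22.5534, 59.9712) (21.9868, 64.5238)]  |A|=252.2999
9. canonical 5-gon: [(10.0619, 64.4641) (0, 44.8266) (0, 37.7427) (22.5534, 59.9712) (21.9868, 64.5238)]
10. shoelace: 252.2999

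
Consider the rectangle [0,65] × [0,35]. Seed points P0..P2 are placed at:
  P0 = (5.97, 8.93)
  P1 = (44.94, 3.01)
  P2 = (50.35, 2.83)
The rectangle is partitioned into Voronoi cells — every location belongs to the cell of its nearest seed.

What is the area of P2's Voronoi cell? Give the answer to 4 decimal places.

Area of P2's cell: 590.4464

1. box [0,65]×[0,35]: [(0, 0) (65, 0) (65, 35) (0, 35)]
2. ⊥bis P2·P0 via (28.16,5.88): [(27.3518, 0) (65, 0) (65, 35) (32.1625, 35)]  |A|=1233.4994
3. ⊥bis P2·P1 via (47.645,2.92): [(47.5478, 0) (65, 0) (65, 35) (48.7124, 35)]  |A|=590.4464
4. canonical 4-gon: [(47.5478, 0) (65, 0) (65, 35) (48.7124, 35)]
5. shoelace: 590.4464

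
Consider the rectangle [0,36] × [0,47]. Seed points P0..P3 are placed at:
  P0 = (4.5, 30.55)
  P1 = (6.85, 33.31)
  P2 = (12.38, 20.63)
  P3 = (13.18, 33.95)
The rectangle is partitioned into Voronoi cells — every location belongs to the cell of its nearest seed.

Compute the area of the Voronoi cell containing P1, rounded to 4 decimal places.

Area of P1's cell: 137.8076

1. box [0,36]×[0,47]: [(0, 0) (36, 0) (36, 47) (0, 47)]
2. ⊥bis P1·P0 via (5.675,31.93): [(0, 36.762) (36, 6.1098) (36, 47) (0, 47)]  |A|=920.308
3. ⊥bis P1·P2 via (9.615,26.97): [(0, 36.762) (10.8618, 27.5137) (36, 38.477) (36, 47) (0, 47)]  |A|=513.4805
4. ⊥bis P1·P3 via (10.015,33.63): [(0, 36.762) (10.6119, 27.7265) (8.6632, 47) (0, 47)]  |A|=137.8076
5. canonical 4-gon: [(0, 36.762) (10.6119, 27.7265) (8.6632, 47) (0, 47)]
6. shoelace: 137.8076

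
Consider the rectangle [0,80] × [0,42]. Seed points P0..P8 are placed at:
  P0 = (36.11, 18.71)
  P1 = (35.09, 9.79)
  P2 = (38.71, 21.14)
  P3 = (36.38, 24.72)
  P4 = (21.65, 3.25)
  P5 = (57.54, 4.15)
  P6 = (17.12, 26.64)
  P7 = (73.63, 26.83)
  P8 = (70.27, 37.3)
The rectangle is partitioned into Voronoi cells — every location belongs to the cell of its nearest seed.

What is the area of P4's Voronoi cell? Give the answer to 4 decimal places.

Area of P4's cell: 382.7721

1. box [0,80]×[0,42]: [(0, 0) (80, 0) (80, 42) (0, 42)]
2. ⊥bis P4·P0 via (28.88,10.98): [(0, 37.992) (0, 0) (40.6193, 0)]  |A|=771.604
3. ⊥bis P4·P1 via (28.37,6.52): [(23.9609, 15.5809) (0, 37.992) (0, 0) (31.5427, 0)]  |A|=700.8926
4. ⊥bis P4·P2 via (30.18,12.195): [(23.9609, 15.5809) (0, 37.992) (0, 0) (31.5427, 0)]  |A|=700.8926
5. ⊥bis P4·P3 via (29.015,13.985): [(23.9609, 15.5809) (16.4519, 22.6042) (0, 33.8914) (0, 0) (31.5427, 0)]  |A|=667.1618
6. ⊥bis P4·P5 via (39.595,3.7): [(23.9609, 15.5809) (16.4519, 22.6042) (0, 33.8914) (0, 0) (31.5427, 0)]  |A|=667.1618
7. ⊥bis P4·P6 via (19.385,14.945): [(23.9609, 15.5809) (23.7392, 15.7883) (0, 11.1907) (0, 0) (31.5427, 0)]  |A|=382.7721
8. ⊥bis P4·P7 via (47.64,15.04): [(23.9609, 15.5809) (23.7392, 15.7883) (0, 11.1907) (0, 0) (31.5427, 0)]  |A|=382.7721
9. ⊥bis P4·P8 via (45.96,20.275): [(23.9609, 15.5809) (23.7392, 15.7883) (0, 11.1907) (0, 0) (31.5427, 0)]  |A|=382.7721
10. canonical 5-gon: [(23.9609, 15.5809) (23.7392, 15.7883) (0, 11.1907) (0, 0) (31.5427, 0)]
11. shoelace: 382.7721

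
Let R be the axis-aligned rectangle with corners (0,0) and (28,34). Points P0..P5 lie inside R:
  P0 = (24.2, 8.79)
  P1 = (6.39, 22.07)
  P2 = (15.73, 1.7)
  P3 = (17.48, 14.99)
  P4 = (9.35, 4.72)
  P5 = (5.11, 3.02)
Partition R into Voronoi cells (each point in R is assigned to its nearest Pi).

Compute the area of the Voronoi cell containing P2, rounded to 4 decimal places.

Area of P2's cell: 65.7736

1. box [0,28]×[0,34]: [(0, 0) (28, 0) (28, 34) (0, 34)]
2. ⊥bis P2·P0 via (19.965,5.245): [(0, 29.096) (0, 0) (24.3554, 0)]  |A|=354.3229
3. ⊥bis P2·P1 via (11.06,11.885): [(13.4786, 12.994) (0, 6.8138) (0, 0) (24.3554, 0)]  |A|=204.1569
4. ⊥bis P2·P3 via (16.605,8.345): [(17.4649, 8.2318) (6.2991, 9.7021) (0, 6.8138) (0, 0) (24.3554, 0)]  |A|=180.5008
5. ⊥bis P2·P4 via (12.54,3.21): [(17.4649, 8.2318) (15.0666, 8.5476) (11.0205, 0) (24.3554, 0)]  |A|=65.7736
6. ⊥bis P2·P5 via (10.42,2.36): [(17.4649, 8.2318) (15.0666, 8.5476) (11.0205, 0) (24.3554, 0)]  |A|=65.7736
7. canonical 4-gon: [(17.4649, 8.2318) (15.0666, 8.5476) (11.0205, 0) (24.3554, 0)]
8. shoelace: 65.7736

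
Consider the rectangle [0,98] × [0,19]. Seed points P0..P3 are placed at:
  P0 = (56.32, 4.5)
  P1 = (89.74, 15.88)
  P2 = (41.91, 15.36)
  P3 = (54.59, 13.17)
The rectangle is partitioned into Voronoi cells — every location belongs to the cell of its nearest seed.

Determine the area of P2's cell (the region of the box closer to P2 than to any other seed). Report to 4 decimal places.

1. box [0,98]×[0,19]: [(0, 0) (98, 0) (98, 19) (0, 19)]
2. ⊥bis P2·P0 via (49.115,9.93): [(0, 0) (41.6313, 0) (55.9505, 19) (0, 19)]  |A|=927.0277
3. ⊥bis P2·P1 via (65.825,15.62): [(0, 0) (41.6313, 0) (55.9505, 19) (0, 19)]  |A|=927.0277
4. ⊥bis P2·P3 via (48.25,14.265): [(0, 0) (41.6313, 0) (47.0215, 7.1522) (49.0678, 19) (0, 19)]  |A|=886.255
5. canonical 5-gon: [(0, 0) (41.6313, 0) (47.0215, 7.1522) (49.0678, 19) (0, 19)]
6. shoelace: 886.255

Area of P2's cell: 886.2550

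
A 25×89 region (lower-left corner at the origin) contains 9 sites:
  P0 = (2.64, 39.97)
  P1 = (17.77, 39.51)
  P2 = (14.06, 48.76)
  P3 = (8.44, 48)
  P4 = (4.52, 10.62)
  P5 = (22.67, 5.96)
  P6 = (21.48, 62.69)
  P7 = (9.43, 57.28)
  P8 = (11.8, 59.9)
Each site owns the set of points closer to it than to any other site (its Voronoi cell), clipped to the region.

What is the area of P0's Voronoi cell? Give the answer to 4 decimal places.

1. box [0,25]×[0,89]: [(0, 0) (25, 0) (25, 89) (0, 89)]
2. ⊥bis P0·P1 via (10.205,39.74): [(0, 0) (8.9968, 0) (11.7027, 89) (0, 89)]  |A|=921.125
3. ⊥bis P0·P2 via (8.35,44.365): [(0, 55.2134) (0, 0) (8.9968, 0) (10.2698, 41.8708)]  |A|=471.8658
4. ⊥bis P0·P3 via (5.54,43.985): [(0, 47.9865) (0, 0) (8.9968, 0) (10.231, 40.5967)]  |A|=428.0958
5. ⊥bis P0·P4 via (3.58,25.295): [(0, 47.9865) (0, 25.0657) (9.7779, 25.692) (10.231, 40.5967)]  |A|=189.9783
6. ⊥bis P0·P5 via (12.655,22.965): [(0, 47.9865) (0, 25.0657) (9.7779, 25.692) (10.231, 40.5967)]  |A|=189.9783
7. ⊥bis P0·P6 via (12.06,51.33): [(0, 47.9865) (0, 25.0657) (9.7779, 25.692) (10.231, 40.5967)]  |A|=189.9783
8. ⊥bis P0·P7 via (6.035,48.625): [(0, 47.9865) (0, 25.0657) (9.7779, 25.692) (10.231, 40.5967)]  |A|=189.9783
9. ⊥bis P0·P8 via (7.22,49.935): [(0, 47.9865) (0, 25.0657) (9.7779, 25.692) (10.231, 40.5967)]  |A|=189.9783
10. canonical 4-gon: [(0, 47.9865) (0, 25.0657) (9.7779, 25.692) (10.231, 40.5967)]
11. shoelace: 189.9783

Area of P0's cell: 189.9783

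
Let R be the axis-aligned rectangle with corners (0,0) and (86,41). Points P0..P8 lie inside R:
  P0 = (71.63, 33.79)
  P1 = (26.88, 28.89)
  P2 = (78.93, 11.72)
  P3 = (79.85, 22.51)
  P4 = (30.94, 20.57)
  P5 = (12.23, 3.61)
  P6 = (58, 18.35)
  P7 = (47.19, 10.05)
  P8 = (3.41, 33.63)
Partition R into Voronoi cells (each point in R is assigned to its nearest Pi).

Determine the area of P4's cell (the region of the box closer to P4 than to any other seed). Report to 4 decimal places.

1. box [0,86]×[0,41]: [(0, 0) (86, 0) (86, 41) (0, 41)]
2. ⊥bis P4·P0 via (51.285,27.18): [(0, 0) (60.1157, 0) (46.7949, 41) (0, 41)]  |A|=2191.6674
3. ⊥bis P4·P1 via (28.91,24.73): [(0, 10.6225) (0, 0) (60.1157, 0) (48.9101, 34.4897)]  |A|=1296.4581
4. ⊥bis P4·P2 via (54.935,16.145): [(0, 10.6225) (0, 0) (51.9576, 0) (54.9115, 16.0178) (48.9101, 34.4897)]  |A|=1231.1213
5. ⊥bis P4·P3 via (55.395,21.54): [(0, 10.6225) (0, 0) (51.9576, 0) (54.9115, 16.0178) (48.9101, 34.4897)]  |A|=1231.1213
6. ⊥bis P4·P5 via (21.585,12.09): [(15.8876, 18.3753) (32.5442, 0) (51.9576, 0) (54.9115, 16.0178) (48.9101, 34.4897)]  |A|=847.7338
7. ⊥bis P4·P6 via (44.47,19.46): [(45.5693, 32.8594) (15.8876, 18.3753) (32.5442, 0) (42.8735, 0)]  |A|=563.0409
8. ⊥bis P4·P7 via (39.065,15.31): [(44.8645, 24.2683) (45.5693, 32.8594) (15.8876, 18.3753) (30.5662, 2.1821)]  |A|=400.2601
9. ⊥bis P4·P8 via (17.175,27.1): [(44.8645, 24.2683) (45.5693, 32.8594) (15.8876, 18.3753) (30.5662, 2.1821)]  |A|=400.2601
10. canonical 4-gon: [(44.8645, 24.2683) (45.5693, 32.8594) (15.8876, 18.3753) (30.5662, 2.1821)]
11. shoelace: 400.2601

Area of P4's cell: 400.2601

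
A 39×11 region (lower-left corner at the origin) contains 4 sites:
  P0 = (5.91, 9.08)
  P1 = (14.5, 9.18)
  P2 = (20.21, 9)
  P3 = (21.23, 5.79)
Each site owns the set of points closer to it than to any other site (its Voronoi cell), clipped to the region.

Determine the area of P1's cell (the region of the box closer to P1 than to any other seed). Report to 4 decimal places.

1. box [0,39]×[0,11]: [(0, 0) (39, 0) (39, 11) (0, 11)]
2. ⊥bis P1·P0 via (10.205,9.13): [(10.3113, 0) (39, 0) (39, 11) (10.1832, 11)]  |A|=316.2802
3. ⊥bis P1·P2 via (17.355,9.09): [(10.3113, 0) (17.0685, 0) (17.4152, 11) (10.1832, 11)]  |A|=76.9403
4. ⊥bis P1·P3 via (17.865,7.485): [(10.3113, 0) (14.0947, 0) (17.267, 6.2978) (17.4152, 11) (10.1832, 11)]  |A|=67.5763
5. canonical 5-gon: [(10.3113, 0) (14.0947, 0) (17.267, 6.2978) (17.4152, 11) (10.1832, 11)]
6. shoelace: 67.5763

Area of P1's cell: 67.5763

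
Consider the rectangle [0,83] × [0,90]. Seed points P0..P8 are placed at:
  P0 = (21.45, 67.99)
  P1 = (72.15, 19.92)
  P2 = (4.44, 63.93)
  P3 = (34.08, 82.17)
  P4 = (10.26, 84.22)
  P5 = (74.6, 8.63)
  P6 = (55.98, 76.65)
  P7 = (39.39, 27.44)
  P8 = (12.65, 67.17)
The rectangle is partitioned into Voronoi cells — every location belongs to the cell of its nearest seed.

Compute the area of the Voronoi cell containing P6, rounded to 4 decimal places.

Area of P6's cell: 1549.5052

1. box [0,83]×[0,90]: [(0, 0) (83, 0) (83, 90) (0, 90)]
2. ⊥bis P6·P0 via (38.715,72.32): [(56.8526, 0) (83, 0) (83, 90) (34.2809, 90)]  |A|=3368.9918
3. ⊥bis P6·P1 via (64.065,48.285): [(46.032, 43.145) (83, 53.6821) (83, 90) (34.2809, 90)]  |A|=1812.6666
4. ⊥bis P6·P2 via (30.21,70.29): [(46.032, 43.145) (83, 53.6821) (83, 90) (34.2809, 90)]  |A|=1812.6666
5. ⊥bis P6·P3 via (45.03,79.41): [(40.9733, 63.3155) (46.032, 43.145) (83, 53.6821) (83, 90) (47.6993, 90)]  |A|=1633.6357
6. ⊥bis P6·P4 via (33.12,80.435): [(40.9733, 63.3155) (46.032, 43.145) (83, 53.6821) (83, 90) (47.6993, 90)]  |A|=1633.6357
7. ⊥bis P6·P5 via (65.29,42.64): [(40.9733, 63.3155) (46.032, 43.145) (83, 53.6821) (83, 90) (47.6993, 90)]  |A|=1633.6357
8. ⊥bis P6·P7 via (47.685,52.045): [(40.9733, 63.3155) (43.4411, 53.4757) (61.2327, 47.4777) (83, 53.6821) (83, 90) (47.6993, 90)]  |A|=1549.5052
9. ⊥bis P6·P8 via (34.315,71.91): [(40.9733, 63.3155) (43.4411, 53.4757) (61.2327, 47.4777) (83, 53.6821) (83, 90) (47.6993, 90)]  |A|=1549.5052
10. canonical 6-gon: [(40.9733, 63.3155) (43.4411, 53.4757) (61.2327, 47.4777) (83, 53.6821) (83, 90) (47.6993, 90)]
11. shoelace: 1549.5052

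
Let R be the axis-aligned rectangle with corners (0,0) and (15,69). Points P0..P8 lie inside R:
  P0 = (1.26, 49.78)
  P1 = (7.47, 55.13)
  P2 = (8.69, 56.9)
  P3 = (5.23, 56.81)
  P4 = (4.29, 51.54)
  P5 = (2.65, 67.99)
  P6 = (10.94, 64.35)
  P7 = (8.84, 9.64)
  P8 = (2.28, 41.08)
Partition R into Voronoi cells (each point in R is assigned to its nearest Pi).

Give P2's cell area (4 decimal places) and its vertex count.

1. box [0,15]×[0,69]: [(0, 0) (15, 0) (15, 69) (0, 69)]
2. ⊥bis P2·P0 via (4.975,53.34): [(0, 58.5316) (15, 42.8785) (15, 69) (0, 69)]  |A|=274.4241
3. ⊥bis P2·P1 via (8.08,56.015): [(0, 61.5843) (15, 51.2453) (15, 69) (0, 69)]  |A|=188.7784
4. ⊥bis P2·P3 via (6.96,56.855): [(6.9618, 56.7857) (15, 51.2453) (15, 69) (6.6441, 69)]  |A|=122.3886
5. ⊥bis P2·P4 via (6.49,54.22): [(6.9618, 56.7857) (15, 51.2453) (15, 69) (6.6441, 69)]  |A|=122.3886
6. ⊥bis P2·P5 via (5.67,62.445): [(6.7986, 63.0597) (6.9618, 56.7857) (15, 51.2453) (15, 67.5264)]  |A|=91.5276
7. ⊥bis P2·P6 via (9.815,60.625): [(6.8386, 61.5239) (6.9618, 56.7857) (15, 51.2453) (15, 59.0591)]  |A|=50.5877
8. ⊥bis P2·P7 via (8.765,33.27): [(6.8386, 61.5239) (6.9618, 56.7857) (15, 51.2453) (15, 59.0591)]  |A|=50.5877
9. ⊥bis P2·P8 via (5.485,48.99): [(6.8386, 61.5239) (6.9618, 56.7857) (15, 51.2453) (15, 59.0591)]  |A|=50.5877
10. canonical 4-gon: [(6.8386, 61.5239) (6.9618, 56.7857) (15, 51.2453) (15, 59.0591)]
11. shoelace: 50.5877

Area of P2's cell: 50.5877 (4 vertices)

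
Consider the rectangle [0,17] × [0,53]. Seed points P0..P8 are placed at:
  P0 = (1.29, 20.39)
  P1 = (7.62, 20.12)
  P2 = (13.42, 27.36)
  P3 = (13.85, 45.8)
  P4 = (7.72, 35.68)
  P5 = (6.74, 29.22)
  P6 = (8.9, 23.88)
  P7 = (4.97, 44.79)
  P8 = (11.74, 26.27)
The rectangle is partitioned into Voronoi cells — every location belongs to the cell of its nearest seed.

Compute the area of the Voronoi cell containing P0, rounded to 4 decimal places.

Area of P0's cell: 106.5593

1. box [0,17]×[0,53]: [(0, 0) (17, 0) (17, 53) (0, 53)]
2. ⊥bis P0·P1 via (4.455,20.255): [(0, 0) (3.591, 0) (5.8517, 53) (0, 53)]  |A|=250.2328
3. ⊥bis P0·P2 via (7.355,23.875): [(0, 36.675) (0, 0) (3.591, 0) (4.7991, 28.323)]  |A|=138.8587
4. ⊥bis P0·P3 via (7.57,33.095): [(0, 36.675) (0, 0) (3.591, 0) (4.7991, 28.323)]  |A|=138.8587
5. ⊥bis P0·P4 via (4.505,28.035): [(0, 29.9295) (0, 0) (3.591, 0) (4.7819, 27.9186)]  |A|=121.6881
6. ⊥bis P0·P5 via (4.015,24.805): [(0, 27.2831) (0, 0) (3.591, 0) (4.6328, 24.4237)]  |A|=107.052
7. ⊥bis P0·P6 via (5.095,22.135): [(3.8135, 24.9294) (0, 27.2831) (0, 0) (3.591, 0) (4.5828, 23.2518)]  |A|=106.5593
8. ⊥bis P0·P7 via (3.13,32.59): [(3.8135, 24.9294) (0, 27.2831) (0, 0) (3.591, 0) (4.5828, 23.2518)]  |A|=106.5593
9. ⊥bis P0·P8 via (6.515,23.33): [(3.8135, 24.9294) (0, 27.2831) (0, 0) (3.591, 0) (4.5828, 23.2518)]  |A|=106.5593
10. canonical 5-gon: [(3.8135, 24.9294) (0, 27.2831) (0, 0) (3.591, 0) (4.5828, 23.2518)]
11. shoelace: 106.5593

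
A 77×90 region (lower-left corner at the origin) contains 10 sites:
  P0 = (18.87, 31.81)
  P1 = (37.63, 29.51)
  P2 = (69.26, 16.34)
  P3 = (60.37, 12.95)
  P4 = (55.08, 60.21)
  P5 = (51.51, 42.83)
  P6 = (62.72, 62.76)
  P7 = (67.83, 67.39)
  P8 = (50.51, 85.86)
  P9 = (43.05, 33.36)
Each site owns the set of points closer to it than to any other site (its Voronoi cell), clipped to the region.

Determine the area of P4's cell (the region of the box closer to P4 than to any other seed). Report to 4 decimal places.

1. box [0,77]×[0,90]: [(0, 0) (77, 0) (77, 90) (0, 90)]
2. ⊥bis P4·P0 via (36.975,46.01): [(73.0613, 0) (77, 0) (77, 90) (2.473, 90)]  |A|=3530.9559
3. ⊥bis P4·P1 via (46.355,44.86): [(31.057, 53.5554) (77, 27.4413) (77, 90) (2.473, 90)]  |A|=2795.119
4. ⊥bis P4·P2 via (62.17,38.275): [(31.057, 53.5554) (59.4735, 37.4034) (77, 43.0685) (77, 90) (2.473, 90)]  |A|=2658.1737
5. ⊥bis P4·P3 via (57.725,36.58): [(31.057, 53.5554) (59.4735, 37.4034) (77, 43.0685) (77, 90) (2.473, 90)]  |A|=2658.1737
6. ⊥bis P4·P5 via (53.295,51.52): [(28.6893, 56.5742) (77, 46.6508) (77, 90) (2.473, 90)]  |A|=2292.6756
7. ⊥bis P4·P6 via (58.9,61.485): [(28.6893, 56.5742) (62.8834, 49.5505) (49.3826, 90) (2.473, 90)]  |A|=1428.1472
8. ⊥bis P4·P7 via (61.455,63.8): [(28.6893, 56.5742) (62.8834, 49.5505) (53.285, 78.308) (46.7008, 90) (2.473, 90)]  |A|=1412.4697
9. ⊥bis P4·P8 via (52.795,73.035): [(20.3173, 67.2485) (28.6893, 56.5742) (62.8834, 49.5505) (54.9187, 73.4134)]  |A|=590.4925
10. ⊥bis P4·P9 via (49.065,46.785): [(20.3173, 67.2485) (28.6893, 56.5742) (62.8834, 49.5505) (54.9187, 73.4134)]  |A|=590.4925
11. canonical 4-gon: [(20.3173, 67.2485) (28.6893, 56.5742) (62.8834, 49.5505) (54.9187, 73.4134)]
12. shoelace: 590.4925

Area of P4's cell: 590.4925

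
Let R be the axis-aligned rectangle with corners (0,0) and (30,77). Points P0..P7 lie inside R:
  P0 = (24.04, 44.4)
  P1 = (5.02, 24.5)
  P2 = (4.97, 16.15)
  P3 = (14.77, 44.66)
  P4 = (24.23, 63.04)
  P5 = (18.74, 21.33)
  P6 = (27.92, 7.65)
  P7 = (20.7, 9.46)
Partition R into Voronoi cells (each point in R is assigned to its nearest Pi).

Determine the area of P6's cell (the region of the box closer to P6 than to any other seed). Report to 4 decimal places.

1. box [0,30]×[0,77]: [(0, 0) (30, 0) (30, 77) (0, 77)]
2. ⊥bis P6·P0 via (25.98,26.025): [(0, 23.2821) (0, 0) (30, 0) (30, 26.4494)]  |A|=745.9725
3. ⊥bis P6·P1 via (16.47,16.075): [(23.6069, 25.7745) (4.6419, 0) (30, 0) (30, 26.4494)]  |A|=411.3422
4. ⊥bis P6·P2 via (16.445,11.9): [(23.6069, 25.7745) (19.5331, 20.2379) (12.0376, 0) (30, 0) (30, 26.4494)]  |A|=336.5053
5. ⊥bis P6·P3 via (21.345,26.155): [(23.6069, 25.7745) (19.5331, 20.2379) (12.0376, 0) (30, 0) (30, 26.4494)]  |A|=336.5053
6. ⊥bis P6·P4 via (26.075,35.345): [(23.6069, 25.7745) (19.5331, 20.2379) (12.0376, 0) (30, 0) (30, 26.4494)]  |A|=336.5053
7. ⊥bis P6·P5 via (23.33,14.49): [(15.4444, 9.1983) (12.0376, 0) (30, 0) (30, 18.9659)]  |A|=220.6425
8. ⊥bis P6·P7 via (24.31,8.555): [(26.297, 16.481) (22.1653, 0) (30, 0) (30, 18.9659)]  |A|=99.6772
9. canonical 4-gon: [(26.297, 16.481) (22.1653, 0) (30, 0) (30, 18.9659)]
10. shoelace: 99.6772

Area of P6's cell: 99.6772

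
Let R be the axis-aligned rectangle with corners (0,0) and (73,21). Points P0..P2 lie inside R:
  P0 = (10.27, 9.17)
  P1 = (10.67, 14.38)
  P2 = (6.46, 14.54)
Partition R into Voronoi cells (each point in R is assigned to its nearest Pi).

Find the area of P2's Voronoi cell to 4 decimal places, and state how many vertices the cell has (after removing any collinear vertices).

Area of P2's cell: 103.8299 (4 vertices)

1. box [0,73]×[0,21]: [(0, 0) (73, 0) (73, 21) (0, 21)]
2. ⊥bis P2·P0 via (8.365,11.855): [(0, 5.9201) (21.2544, 21) (0, 21)]  |A|=160.2577
3. ⊥bis P2·P1 via (8.565,14.46): [(0, 5.9201) (8.4688, 11.9286) (8.8136, 21) (0, 21)]  |A|=103.8299
4. canonical 4-gon: [(0, 5.9201) (8.4688, 11.9286) (8.8136, 21) (0, 21)]
5. shoelace: 103.8299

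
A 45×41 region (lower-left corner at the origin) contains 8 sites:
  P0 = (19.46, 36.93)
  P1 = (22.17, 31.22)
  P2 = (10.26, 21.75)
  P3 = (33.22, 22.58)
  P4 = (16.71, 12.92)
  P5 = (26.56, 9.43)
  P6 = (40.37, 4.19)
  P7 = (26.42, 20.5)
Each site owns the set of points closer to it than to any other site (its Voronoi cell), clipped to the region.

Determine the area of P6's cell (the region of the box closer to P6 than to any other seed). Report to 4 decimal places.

Area of P6's cell: 167.9210

1. box [0,45]×[0,41]: [(0, 0) (45, 0) (45, 41) (0, 41)]
2. ⊥bis P6·P0 via (29.915,20.56): [(0, 1.4542) (0, 0) (45, 0) (45, 30.1943)]  |A|=712.0924
3. ⊥bis P6·P1 via (31.27,17.705): [(4.9752, 0) (45, 0) (45, 26.9498)]  |A|=539.3301
4. ⊥bis P6·P2 via (25.315,12.97): [(26.0115, 14.1643) (17.751, 0) (45, 0) (45, 26.9498)]  |A|=448.8497
5. ⊥bis P6·P3 via (36.795,13.385): [(22.2617, 7.7345) (17.751, 0) (45, 0) (45, 16.5751)]  |A|=293.8233
6. ⊥bis P6·P4 via (28.54,8.555): [(29.2381, 10.4469) (25.3834, 0) (45, 0) (45, 16.5751)]  |A|=233.0939
7. ⊥bis P6·P5 via (33.465,6.81): [(35.8153, 13.0041) (30.881, 0) (45, 0) (45, 16.5751)]  |A|=167.921
8. ⊥bis P6·P7 via (33.395,12.345): [(35.8153, 13.0041) (30.881, 0) (45, 0) (45, 16.5751)]  |A|=167.921
9. canonical 4-gon: [(35.8153, 13.0041) (30.881, 0) (45, 0) (45, 16.5751)]
10. shoelace: 167.921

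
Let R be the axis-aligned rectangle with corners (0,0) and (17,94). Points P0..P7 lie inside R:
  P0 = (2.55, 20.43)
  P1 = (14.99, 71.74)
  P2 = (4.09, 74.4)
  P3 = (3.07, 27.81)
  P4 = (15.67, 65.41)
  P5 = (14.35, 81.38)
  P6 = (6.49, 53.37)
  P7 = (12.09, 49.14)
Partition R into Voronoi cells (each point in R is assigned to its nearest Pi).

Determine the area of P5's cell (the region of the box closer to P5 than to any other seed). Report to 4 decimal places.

Area of P5's cell: 221.6141

1. box [0,17]×[0,94]: [(0, 0) (17, 0) (17, 94) (0, 94)]
2. ⊥bis P5·P0 via (8.45,50.905): [(0, 52.5409) (17, 49.2497) (17, 94) (0, 94)]  |A|=732.7796
3. ⊥bis P5·P1 via (14.67,76.56): [(0, 75.5861) (17, 76.7147) (17, 94) (0, 94)]  |A|=303.4437
4. ⊥bis P5·P2 via (9.22,77.89): [(0, 91.4426) (10.3212, 76.2713) (17, 76.7147) (17, 94) (0, 94)]  |A|=221.6141
5. ⊥bis P5·P3 via (8.71,54.595): [(0, 91.4426) (10.3212, 76.2713) (17, 76.7147) (17, 94) (0, 94)]  |A|=221.6141
6. ⊥bis P5·P4 via (15.01,73.395): [(0, 91.4426) (10.3212, 76.2713) (17, 76.7147) (17, 94) (0, 94)]  |A|=221.6141
7. ⊥bis P5·P6 via (10.42,67.375): [(0, 91.4426) (10.3212, 76.2713) (17, 76.7147) (17, 94) (0, 94)]  |A|=221.6141
8. ⊥bis P5·P7 via (13.22,65.26): [(0, 91.4426) (10.3212, 76.2713) (17, 76.7147) (17, 94) (0, 94)]  |A|=221.6141
9. canonical 5-gon: [(0, 91.4426) (10.3212, 76.2713) (17, 76.7147) (17, 94) (0, 94)]
10. shoelace: 221.6141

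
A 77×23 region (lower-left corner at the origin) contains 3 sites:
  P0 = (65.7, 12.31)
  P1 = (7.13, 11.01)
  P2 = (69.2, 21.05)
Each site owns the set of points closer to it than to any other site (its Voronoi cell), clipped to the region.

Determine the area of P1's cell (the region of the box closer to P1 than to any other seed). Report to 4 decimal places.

Area of P1's cell: 837.6267

1. box [0,77]×[0,23]: [(0, 0) (77, 0) (77, 23) (0, 23)]
2. ⊥bis P1·P0 via (36.415,11.66): [(0, 0) (36.6738, 0) (36.1633, 23) (0, 23)]  |A|=837.6267
3. ⊥bis P1·P2 via (38.165,16.03): [(0, 0) (36.6738, 0) (36.1633, 23) (0, 23)]  |A|=837.6267
4. canonical 4-gon: [(0, 0) (36.6738, 0) (36.1633, 23) (0, 23)]
5. shoelace: 837.6267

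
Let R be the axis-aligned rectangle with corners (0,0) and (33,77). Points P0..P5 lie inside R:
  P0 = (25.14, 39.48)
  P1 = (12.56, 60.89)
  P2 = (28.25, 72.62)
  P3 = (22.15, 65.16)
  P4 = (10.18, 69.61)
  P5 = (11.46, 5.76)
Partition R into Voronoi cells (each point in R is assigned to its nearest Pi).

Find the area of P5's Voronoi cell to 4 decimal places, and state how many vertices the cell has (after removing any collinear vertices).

Area of P5's cell: 770.5582 (4 vertices)

1. box [0,33]×[0,77]: [(0, 0) (33, 0) (33, 77) (0, 77)]
2. ⊥bis P5·P0 via (18.3,22.62): [(0, 30.0442) (0, 0) (33, 0) (33, 16.6563)]  |A|=770.5582
3. ⊥bis P5·P1 via (12.01,33.325): [(0, 30.0442) (0, 0) (33, 0) (33, 16.6563)]  |A|=770.5582
4. ⊥bis P5·P2 via (19.855,39.19): [(0, 30.0442) (0, 0) (33, 0) (33, 16.6563)]  |A|=770.5582
5. ⊥bis P5·P3 via (16.805,35.46): [(0, 30.0442) (0, 0) (33, 0) (33, 16.6563)]  |A|=770.5582
6. ⊥bis P5·P4 via (10.82,37.685): [(0, 30.0442) (0, 0) (33, 0) (33, 16.6563)]  |A|=770.5582
7. canonical 4-gon: [(0, 30.0442) (0, 0) (33, 0) (33, 16.6563)]
8. shoelace: 770.5582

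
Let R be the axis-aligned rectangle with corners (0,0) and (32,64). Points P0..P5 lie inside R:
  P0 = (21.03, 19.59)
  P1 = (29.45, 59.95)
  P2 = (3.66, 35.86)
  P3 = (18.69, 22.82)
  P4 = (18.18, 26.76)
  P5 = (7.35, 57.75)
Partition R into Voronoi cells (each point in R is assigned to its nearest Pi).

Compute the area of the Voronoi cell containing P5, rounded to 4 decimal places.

Area of P5's cell: 336.6580

1. box [0,32]×[0,64]: [(0, 0) (32, 0) (32, 64) (0, 64)]
2. ⊥bis P5·P0 via (14.19,38.67): [(0, 33.583) (32, 45.0547) (32, 64) (0, 64)]  |A|=789.7962
3. ⊥bis P5·P1 via (18.4,58.85): [(0, 33.583) (20.1946, 40.8226) (17.8873, 64) (0, 64)]  |A|=514.4202
4. ⊥bis P5·P2 via (5.505,46.805): [(0, 47.733) (19.8396, 44.3886) (17.8873, 64) (0, 64)]  |A|=336.7632
5. ⊥bis P5·P3 via (13.02,40.285): [(0, 47.733) (19.8396, 44.3886) (17.8873, 64) (0, 64)]  |A|=336.7632
6. ⊥bis P5·P4 via (12.765,42.255): [(0, 47.733) (19.1857, 44.4988) (19.807, 44.716) (17.8873, 64) (0, 64)]  |A|=336.658
7. canonical 5-gon: [(0, 47.733) (19.1857, 44.4988) (19.807, 44.716) (17.8873, 64) (0, 64)]
8. shoelace: 336.658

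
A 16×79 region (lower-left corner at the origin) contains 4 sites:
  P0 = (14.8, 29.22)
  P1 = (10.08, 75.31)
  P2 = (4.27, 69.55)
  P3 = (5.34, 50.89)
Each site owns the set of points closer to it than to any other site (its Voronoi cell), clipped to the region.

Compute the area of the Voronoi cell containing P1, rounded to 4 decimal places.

1. box [0,16]×[0,79]: [(0, 0) (16, 0) (16, 79) (0, 79)]
2. ⊥bis P1·P0 via (12.44,52.265): [(0, 50.991) (16, 52.6296) (16, 79) (0, 79)]  |A|=435.0351
3. ⊥bis P1·P2 via (7.175,72.43): [(16, 63.5284) (16, 79) (0.6615, 79)]  |A|=118.6553
4. ⊥bis P1·P3 via (7.71,63.1): [(16, 63.5284) (16, 79) (0.6615, 79)]  |A|=118.6553
5. canonical 3-gon: [(16, 63.5284) (16, 79) (0.6615, 79)]
6. shoelace: 118.6553

Area of P1's cell: 118.6553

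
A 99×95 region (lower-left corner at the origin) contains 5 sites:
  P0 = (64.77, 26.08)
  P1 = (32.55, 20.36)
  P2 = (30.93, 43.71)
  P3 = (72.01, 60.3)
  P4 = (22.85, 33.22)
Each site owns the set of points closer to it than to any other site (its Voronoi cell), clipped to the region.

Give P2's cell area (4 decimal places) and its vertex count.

1. box [0,99]×[0,95]: [(0, 0) (99, 0) (99, 95) (0, 95)]
2. ⊥bis P2·P0 via (47.85,34.895): [(0, 0) (29.6704, 0) (79.1636, 95) (0, 95)]  |A|=5169.6118
3. ⊥bis P2·P1 via (31.74,32.035): [(0, 29.8329) (46.9083, 33.0874) (79.1636, 95) (0, 95)]  |A|=3979.05
4. ⊥bis P2·P3 via (51.47,52.005): [(0, 29.8329) (46.9083, 33.0874) (53.7817, 46.2807) (34.1066, 95) (0, 95)]  |A|=2881.4789
5. ⊥bis P2·P4 via (26.89,38.465): [(0, 59.1772) (34.9488, 32.2576) (46.9083, 33.0874) (53.7817, 46.2807) (34.1066, 95) (0, 95)]  |A|=2368.7042
6. canonical 6-gon: [(0, 59.1772) (34.9488, 32.2576) (46.9083, 33.0874) (53.7817, 46.2807) (34.1066, 95) (0, 95)]
7. shoelace: 2368.7042

Area of P2's cell: 2368.7042 (6 vertices)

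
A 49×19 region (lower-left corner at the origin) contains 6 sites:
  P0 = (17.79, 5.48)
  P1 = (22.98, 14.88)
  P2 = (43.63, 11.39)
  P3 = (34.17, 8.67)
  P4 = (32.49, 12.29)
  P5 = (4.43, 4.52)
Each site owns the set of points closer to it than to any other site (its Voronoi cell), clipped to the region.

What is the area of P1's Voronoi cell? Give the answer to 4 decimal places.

1. box [0,49]×[0,19]: [(0, 0) (49, 0) (49, 19) (0, 19)]
2. ⊥bis P1·P0 via (20.385,10.18): [(38.8228, 0) (49, 0) (49, 19) (4.4104, 19)]  |A|=520.2846
3. ⊥bis P1·P2 via (33.305,13.135): [(31.7455, 3.9076) (34.2962, 19) (4.4104, 19)]  |A|=225.5248
4. ⊥bis P1·P3 via (28.575,11.775): [(25.9765, 7.0928) (32.5846, 19) (4.4104, 19)]  |A|=167.7383
5. ⊥bis P1·P4 via (27.735,13.585): [(25.9681, 7.0974) (29.2097, 19) (4.4104, 19)]  |A|=147.5882
6. ⊥bis P1·P5 via (13.705,9.7): [(10.3392, 15.7265) (25.9681, 7.0974) (29.2097, 19) (8.511, 19)]  |A|=140.8766
7. canonical 4-gon: [(10.3392, 15.7265) (25.9681, 7.0974) (29.2097, 19) (8.511, 19)]
8. shoelace: 140.8766

Area of P1's cell: 140.8766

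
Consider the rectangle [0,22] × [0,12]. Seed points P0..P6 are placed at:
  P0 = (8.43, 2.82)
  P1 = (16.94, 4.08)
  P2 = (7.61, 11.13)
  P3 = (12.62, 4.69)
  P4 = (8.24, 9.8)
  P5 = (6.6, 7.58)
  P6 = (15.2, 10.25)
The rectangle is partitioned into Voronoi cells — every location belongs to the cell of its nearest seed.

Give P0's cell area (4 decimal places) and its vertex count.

1. box [0,22]×[0,12]: [(0, 0) (22, 0) (22, 12) (0, 12)]
2. ⊥bis P0·P1 via (12.685,3.45): [(0, 0) (13.1958, 0) (11.4191, 12) (0, 12)]  |A|=147.6893
3. ⊥bis P0·P2 via (8.02,6.975): [(0, 6.1836) (0, 0) (13.1958, 0) (12.1034, 7.3779)]  |A|=86.1004
4. ⊥bis P0·P3 via (10.525,3.755): [(9.0429, 7.0759) (0, 6.1836) (0, 0) (12.2009, 0)]  |A|=71.125
5. ⊥bis P0·P4 via (8.335,6.31): [(9.3721, 6.3382) (0, 6.0831) (0, 0) (12.2009, 0)]  |A|=67.1717
6. ⊥bis P0·P5 via (7.515,5.2): [(9.5337, 5.9761) (0, 2.3108) (0, 0) (12.2009, 0)]  |A|=47.4722
7. ⊥bis P0·P6 via (11.815,6.535): [(9.5337, 5.9761) (0, 2.3108) (0, 0) (12.2009, 0)]  |A|=47.4722
8. canonical 4-gon: [(9.5337, 5.9761) (0, 2.3108) (0, 0) (12.2009, 0)]
9. shoelace: 47.4722

Area of P0's cell: 47.4722 (4 vertices)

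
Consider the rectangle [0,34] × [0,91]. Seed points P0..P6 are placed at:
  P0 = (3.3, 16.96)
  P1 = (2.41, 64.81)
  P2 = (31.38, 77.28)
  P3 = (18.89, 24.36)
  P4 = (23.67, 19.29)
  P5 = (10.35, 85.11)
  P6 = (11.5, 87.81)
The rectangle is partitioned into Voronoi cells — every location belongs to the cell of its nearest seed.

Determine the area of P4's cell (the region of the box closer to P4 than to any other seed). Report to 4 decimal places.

Area of P4's cell: 477.2675

1. box [0,34]×[0,91]: [(0, 0) (34, 0) (34, 91) (0, 91)]
2. ⊥bis P4·P0 via (13.485,18.125): [(15.5582, 0) (34, 0) (34, 91) (5.1493, 91)]  |A|=2151.8096
3. ⊥bis P4·P1 via (13.04,42.05): [(10.8646, 41.034) (15.5582, 0) (34, 0) (34, 51.8393)]  |A|=978.0321
4. ⊥bis P4·P2 via (27.525,48.285): [(26.6414, 48.4025) (10.8646, 41.034) (15.5582, 0) (34, 0) (34, 47.4241)]  |A|=961.7872
5. ⊥bis P4·P3 via (21.28,21.825): [(13.8618, 14.8311) (15.5582, 0) (34, 0) (34, 33.8174)]  |A|=477.2675
6. ⊥bis P4·P5 via (17.01,52.2): [(13.8618, 14.8311) (15.5582, 0) (34, 0) (34, 33.8174)]  |A|=477.2675
7. ⊥bis P4·P6 via (17.585,53.55): [(13.8618, 14.8311) (15.5582, 0) (34, 0) (34, 33.8174)]  |A|=477.2675
8. canonical 4-gon: [(13.8618, 14.8311) (15.5582, 0) (34, 0) (34, 33.8174)]
9. shoelace: 477.2675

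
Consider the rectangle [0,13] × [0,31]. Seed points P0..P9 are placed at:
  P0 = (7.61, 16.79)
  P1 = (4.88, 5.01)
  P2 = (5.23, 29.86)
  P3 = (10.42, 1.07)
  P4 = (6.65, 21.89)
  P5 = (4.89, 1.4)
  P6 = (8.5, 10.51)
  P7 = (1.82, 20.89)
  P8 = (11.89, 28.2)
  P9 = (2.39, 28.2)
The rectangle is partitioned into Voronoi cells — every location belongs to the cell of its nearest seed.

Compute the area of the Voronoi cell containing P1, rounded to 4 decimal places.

1. box [0,13]×[0,31]: [(0, 0) (13, 0) (13, 31) (0, 31)]
2. ⊥bis P1·P0 via (6.245,10.9): [(0, 12.3473) (0, 0) (13, 0) (13, 9.3345)]  |A|=140.9318
3. ⊥bis P1·P2 via (5.055,17.435): [(0, 12.3473) (0, 0) (13, 0) (13, 9.3345)]  |A|=140.9318
4. ⊥bis P1·P3 via (7.65,3.04): [(12.2502, 9.5083) (0, 12.3473) (0, 0) (5.488, 0)]  |A|=101.719
5. ⊥bis P1·P4 via (5.765,13.45): [(12.2502, 9.5083) (0, 12.3473) (0, 0) (5.488, 0)]  |A|=101.719
6. ⊥bis P1·P5 via (4.885,3.205): [(7.773, 3.213) (12.2502, 9.5083) (0, 12.3473) (0, 3.1915)]  |A|=80.4988
7. ⊥bis P1·P6 via (6.69,7.76): [(7.773, 3.213) (9.6304, 5.8247) (0, 12.1632) (0, 3.1915)]  |A|=53.3313
8. ⊥bis P1·P7 via (3.35,12.95): [(7.773, 3.213) (9.6304, 5.8247) (0, 12.1632) (0, 3.1915)]  |A|=53.3313
9. ⊥bis P1·P8 via (8.385,16.605): [(7.773, 3.213) (9.6304, 5.8247) (0, 12.1632) (0, 3.1915)]  |A|=53.3313
10. ⊥bis P1·P9 via (3.635,16.605): [(7.773, 3.213) (9.6304, 5.8247) (0, 12.1632) (0, 3.1915)]  |A|=53.3313
11. canonical 4-gon: [(7.773, 3.213) (9.6304, 5.8247) (0, 12.1632) (0, 3.1915)]
12. shoelace: 53.3313

Area of P1's cell: 53.3313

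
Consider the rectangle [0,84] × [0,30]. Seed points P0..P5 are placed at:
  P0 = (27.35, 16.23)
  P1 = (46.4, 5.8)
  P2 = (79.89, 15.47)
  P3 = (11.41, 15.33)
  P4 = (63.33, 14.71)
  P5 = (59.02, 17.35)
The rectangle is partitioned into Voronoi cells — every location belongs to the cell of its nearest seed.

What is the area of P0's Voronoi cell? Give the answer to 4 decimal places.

1. box [0,84]×[0,30]: [(0, 0) (84, 0) (84, 30) (0, 30)]
2. ⊥bis P0·P1 via (36.875,11.015): [(0, 0) (30.8442, 0) (47.2694, 30) (0, 30)]  |A|=1171.7044
3. ⊥bis P0·P2 via (53.62,15.85): [(0, 0) (30.8442, 0) (47.2694, 30) (0, 30)]  |A|=1171.7044
4. ⊥bis P0·P3 via (19.38,15.78): [(20.271, 0) (30.8442, 0) (47.2694, 30) (18.5771, 30)]  |A|=588.9832
5. ⊥bis P0·P4 via (45.34,15.47): [(20.271, 0) (30.8442, 0) (45.8438, 27.3962) (45.9538, 30) (18.5771, 30)]  |A|=587.2705
6. ⊥bis P0·P5 via (43.185,16.79): [(20.271, 0) (30.8442, 0) (42.994, 22.1911) (42.7178, 30) (18.5771, 30)]  |A|=571.2118
7. canonical 5-gon: [(20.271, 0) (30.8442, 0) (42.994, 22.1911) (42.7178, 30) (18.5771, 30)]
8. shoelace: 571.2118

Area of P0's cell: 571.2118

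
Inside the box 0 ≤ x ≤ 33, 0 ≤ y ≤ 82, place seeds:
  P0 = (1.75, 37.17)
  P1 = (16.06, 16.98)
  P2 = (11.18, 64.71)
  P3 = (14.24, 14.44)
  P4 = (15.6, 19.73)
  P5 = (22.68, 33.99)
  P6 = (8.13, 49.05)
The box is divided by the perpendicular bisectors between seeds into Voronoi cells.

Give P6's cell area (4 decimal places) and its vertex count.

Area of P6's cell: 322.7746 (4 vertices)

1. box [0,33]×[0,82]: [(0, 0) (33, 0) (33, 82) (0, 82)]
2. ⊥bis P6·P0 via (4.94,43.11): [(0, 45.763) (33, 28.0407) (33, 82) (0, 82)]  |A|=1488.2389
3. ⊥bis P6·P1 via (12.095,33.015): [(0, 45.763) (20.067, 34.9862) (33, 38.1842) (33, 82) (0, 82)]  |A|=1422.6461
4. ⊥bis P6·P2 via (9.655,56.88): [(0, 58.7604) (0, 45.763) (20.067, 34.9862) (33, 38.1842) (33, 52.3332)]  |A|=549.6919
5. ⊥bis P6·P3 via (11.185,31.745): [(0, 58.7604) (0, 45.763) (20.067, 34.9862) (33, 38.1842) (33, 52.3332)]  |A|=549.6919
6. ⊥bis P6·P4 via (11.865,34.39): [(0, 58.7604) (0, 45.763) (18.1809, 35.9991) (33, 39.7747) (33, 52.3332)]  |A|=528.3417
7. ⊥bis P6·P5 via (15.405,41.52): [(27.6714, 53.371) (0, 58.7604) (0, 45.763) (12.7239, 38.9297)]  |A|=322.7746
8. canonical 4-gon: [(27.6714, 53.371) (0, 58.7604) (0, 45.763) (12.7239, 38.9297)]
9. shoelace: 322.7746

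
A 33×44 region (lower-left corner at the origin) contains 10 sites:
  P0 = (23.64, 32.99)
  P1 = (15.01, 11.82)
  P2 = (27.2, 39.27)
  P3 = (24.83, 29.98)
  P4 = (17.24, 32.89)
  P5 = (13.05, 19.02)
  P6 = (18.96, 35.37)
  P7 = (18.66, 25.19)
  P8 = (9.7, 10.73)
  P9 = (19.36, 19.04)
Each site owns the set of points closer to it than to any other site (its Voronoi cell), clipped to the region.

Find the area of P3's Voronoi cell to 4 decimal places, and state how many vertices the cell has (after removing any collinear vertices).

1. box [0,33]×[0,44]: [(0, 0) (33, 0) (33, 44) (0, 44)]
2. ⊥bis P3·P0 via (24.235,31.485): [(0, 21.9037) (0, 0) (33, 0) (33, 34.9502)]  |A|=938.0902
3. ⊥bis P3·P1 via (19.92,20.9): [(10.4348, 26.0291) (33, 13.827) (33, 34.9502)]  |A|=238.3249
4. ⊥bis P3·P2 via (26.015,34.625): [(29.7605, 33.6695) (10.4348, 26.0291) (33, 13.827) (33, 32.843)]  |A|=234.9117
5. ⊥bis P3·P4 via (21.035,31.435): [(29.7605, 33.6695) (20.4859, 30.0028) (17.498, 22.2097) (33, 13.827) (33, 32.843)]  |A|=201.6835
6. ⊥bis P3·P5 via (18.94,24.5): [(29.7605, 33.6695) (20.4859, 30.0028) (18.5407, 24.9292) (24.6884, 18.3215) (33, 13.827) (33, 32.843)]  |A|=189.8792
7. ⊥bis P3·P6 via (21.895,32.675): [(29.7605, 33.6695) (20.4859, 30.0028) (18.5407, 24.9292) (24.6884, 18.3215) (33, 13.827) (33, 32.843)]  |A|=189.8792
8. ⊥bis P3·P7 via (21.745,27.585): [(29.7605, 33.6695) (20.4859, 30.0028) (20.2816, 29.47) (32.0104, 14.3621) (33, 13.827) (33, 32.843)]  |A|=138.0791
9. ⊥bis P3·P8 via (17.265,20.355): [(29.7605, 33.6695) (20.4859, 30.0028) (20.2816, 29.47) (32.0104, 14.3621) (33, 13.827) (33, 32.843)]  |A|=138.0791
10. ⊥bis P3·P9 via (22.095,24.51): [(29.7605, 33.6695) (20.4859, 30.0028) (20.2816, 29.47) (25.4247, 22.8451) (33, 19.0575) (33, 32.843)]  |A|=115.8326
11. canonical 6-gon: [(29.7605, 33.6695) (20.4859, 30.0028) (20.2816, 29.47) (25.4247, 22.8451) (33, 19.0575) (33, 32.843)]
12. shoelace: 115.8326

Area of P3's cell: 115.8326 (6 vertices)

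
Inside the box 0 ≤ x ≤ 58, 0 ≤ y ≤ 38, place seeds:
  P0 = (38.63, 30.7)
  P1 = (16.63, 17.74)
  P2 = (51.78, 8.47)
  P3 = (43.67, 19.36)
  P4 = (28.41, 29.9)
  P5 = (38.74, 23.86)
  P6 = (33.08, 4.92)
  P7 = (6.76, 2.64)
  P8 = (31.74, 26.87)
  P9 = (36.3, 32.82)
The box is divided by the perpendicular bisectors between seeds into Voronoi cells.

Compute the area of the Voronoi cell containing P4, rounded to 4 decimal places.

1. box [0,58]×[0,38]: [(0, 0) (58, 0) (58, 38) (0, 38)]
2. ⊥bis P4·P0 via (33.52,30.3): [(0, 0) (35.8918, 0) (32.9173, 38) (0, 38)]  |A|=1307.3725
3. ⊥bis P4·P1 via (22.52,23.82): [(34.9715, 11.7577) (32.9173, 38) (7.8826, 38)]  |A|=328.4844
4. ⊥bis P4·P2 via (40.095,19.185): [(34.0779, 12.6232) (34.8388, 13.4529) (32.9173, 38) (7.8826, 38)]  |A|=327.7844
5. ⊥bis P4·P3 via (36.04,24.63): [(30.2849, 16.2977) (34.1752, 21.9301) (32.9173, 38) (7.8826, 38)]  |A|=306.4553
6. ⊥bis P4·P5 via (33.575,26.88): [(28.4352, 18.0896) (33.7626, 27.2008) (32.9173, 38) (7.8826, 38)]  |A|=281.8415
7. ⊥bis P4·P6 via (30.745,17.41): [(28.4352, 18.0896) (33.7626, 27.2008) (32.9173, 38) (7.8826, 38)]  |A|=281.8415
8. ⊥bis P4·P7 via (17.585,16.27): [(28.4352, 18.0896) (33.7626, 27.2008) (32.9173, 38) (7.8826, 38)]  |A|=281.8415
9. ⊥bis P4·P8 via (30.075,28.385): [(24.3278, 22.0687) (33.3851, 32.0229) (32.9173, 38) (7.8826, 38)]  |A|=228.8143
10. ⊥bis P4·P9 via (32.355,31.36): [(24.3278, 22.0687) (32.4785, 31.0264) (29.8976, 38) (7.8826, 38)]  |A|=215.3426
11. canonical 4-gon: [(24.3278, 22.0687) (32.4785, 31.0264) (29.8976, 38) (7.8826, 38)]
12. shoelace: 215.3426

Area of P4's cell: 215.3426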